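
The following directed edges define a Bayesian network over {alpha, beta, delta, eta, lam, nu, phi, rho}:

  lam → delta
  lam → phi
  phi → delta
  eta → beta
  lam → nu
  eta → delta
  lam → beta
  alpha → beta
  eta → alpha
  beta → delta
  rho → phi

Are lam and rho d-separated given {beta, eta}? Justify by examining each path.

5 paths connect lam and rho; each must be blocked for d-separation to hold:
  1. lam → phi ← rho — phi:collider[blocks] ⇒ blocked
  2. lam → beta ← eta → delta ← phi ← rho — beta:collider[open]; eta:fork[blocks]; delta:collider[blocks]; phi:chain[open] ⇒ blocked
  3. lam → beta ← alpha ← eta → delta ← phi ← rho — beta:collider[open]; alpha:chain[open]; eta:fork[blocks]; delta:collider[blocks]; phi:chain[open] ⇒ blocked
  4. lam → beta → delta ← phi ← rho — beta:chain[blocks]; delta:collider[blocks]; phi:chain[open] ⇒ blocked
  5. lam → delta ← phi ← rho — delta:collider[blocks]; phi:chain[open] ⇒ blocked
Since every path is blocked, d-separation holds.

Yes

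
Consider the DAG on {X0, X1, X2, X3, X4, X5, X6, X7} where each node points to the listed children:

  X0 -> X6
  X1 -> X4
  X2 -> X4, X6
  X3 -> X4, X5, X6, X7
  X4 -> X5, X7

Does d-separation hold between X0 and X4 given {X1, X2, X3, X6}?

Yes

4 paths connect X0 and X4; each must be blocked for d-separation to hold:
Path 1: X0 → X6 ← X3 → X4
  X3 is a fork here and X3 is conditioned on, so the path is blocked at X3.
Path 2: X0 → X6 ← X3 → X7 ← X4
  X3 is a fork here and X3 is conditioned on, so the path is blocked at X3.
Path 3: X0 → X6 ← X3 → X5 ← X4
  X3 is a fork here and X3 is conditioned on, so the path is blocked at X3.
Path 4: X0 → X6 ← X2 → X4
  X2 is a fork here and X2 is conditioned on, so the path is blocked at X2.
Since every path is blocked, d-separation holds.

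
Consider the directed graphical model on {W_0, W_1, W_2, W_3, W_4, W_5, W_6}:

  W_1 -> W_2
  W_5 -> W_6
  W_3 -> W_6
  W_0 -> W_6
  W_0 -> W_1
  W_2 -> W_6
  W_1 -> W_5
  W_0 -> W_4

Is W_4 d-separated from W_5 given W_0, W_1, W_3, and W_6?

Yes

4 paths connect W_4 and W_5; each must be blocked for d-separation to hold:
  1. W_4 ← W_0 → W_1 → W_2 → W_6 ← W_5 — W_0:fork[blocks]; W_1:chain[blocks]; W_2:chain[open]; W_6:collider[open] ⇒ blocked
  2. W_4 ← W_0 → W_1 → W_5 — W_0:fork[blocks]; W_1:chain[blocks] ⇒ blocked
  3. W_4 ← W_0 → W_6 ← W_2 ← W_1 → W_5 — W_0:fork[blocks]; W_6:collider[open]; W_2:chain[open]; W_1:fork[blocks] ⇒ blocked
  4. W_4 ← W_0 → W_6 ← W_5 — W_0:fork[blocks]; W_6:collider[open] ⇒ blocked
Every path is blocked, so W_4 and W_5 are d-separated given {W_0, W_1, W_3, W_6}.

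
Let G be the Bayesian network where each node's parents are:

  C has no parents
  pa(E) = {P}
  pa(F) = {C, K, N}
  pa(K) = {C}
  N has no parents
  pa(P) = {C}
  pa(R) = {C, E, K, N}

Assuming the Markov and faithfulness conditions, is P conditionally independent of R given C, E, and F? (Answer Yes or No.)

6 paths connect P and R; each must be blocked for d-separation to hold:
Path 1: P ← C → F ← N → R
  C is a fork here and C is conditioned on, so the path is blocked at C.
Path 2: P ← C → F ← K → R
  C is a fork here and C is conditioned on, so the path is blocked at C.
Path 3: P ← C → K → F ← N → R
  C is a fork here and C is conditioned on, so the path is blocked at C.
Path 4: P ← C → K → R
  C is a fork here and C is conditioned on, so the path is blocked at C.
Path 5: P ← C → R
  C is a fork here and C is conditioned on, so the path is blocked at C.
Path 6: P → E → R
  E is a chain here and E is conditioned on, so the path is blocked at E.
Since every path is blocked, d-separation holds.

Yes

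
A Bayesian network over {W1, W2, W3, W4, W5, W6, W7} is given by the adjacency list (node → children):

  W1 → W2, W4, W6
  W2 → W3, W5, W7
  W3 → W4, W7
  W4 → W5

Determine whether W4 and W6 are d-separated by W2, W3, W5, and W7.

Enumerating the 4 paths from W4 to W6 and testing each for blocking by {W2, W3, W5, W7}:
Path 1: W4 ← W1 → W6
  W1 is a fork and W1 is not conditioned on — no node blocks this path, so it is active.
Path 2: W4 ← W3 ← W2 ← W1 → W6
  W3 is a chain here and W3 is conditioned on, so the path is blocked at W3.
Path 3: W4 ← W3 → W7 ← W2 ← W1 → W6
  W3 is a fork here and W3 is conditioned on, so the path is blocked at W3.
Path 4: W4 → W5 ← W2 ← W1 → W6
  W2 is a chain here and W2 is conditioned on, so the path is blocked at W2.
At least one path is unblocked, so d-separation fails.

No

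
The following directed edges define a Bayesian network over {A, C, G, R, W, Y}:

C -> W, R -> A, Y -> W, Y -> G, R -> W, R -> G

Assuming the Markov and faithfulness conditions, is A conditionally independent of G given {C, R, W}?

Enumerating the 2 paths from A to G and testing each for blocking by {C, R, W}:
Path 1: A ← R → W ← Y → G
  R is a fork here and R is conditioned on, so the path is blocked at R.
Path 2: A ← R → G
  R is a fork here and R is conditioned on, so the path is blocked at R.
Since every path is blocked, d-separation holds.

Yes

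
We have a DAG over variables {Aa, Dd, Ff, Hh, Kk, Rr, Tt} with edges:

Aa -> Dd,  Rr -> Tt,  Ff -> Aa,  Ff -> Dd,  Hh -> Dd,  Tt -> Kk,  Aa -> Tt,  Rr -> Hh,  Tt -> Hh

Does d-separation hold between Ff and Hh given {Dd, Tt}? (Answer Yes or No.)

No

There are 6 undirected paths between Ff and Hh; checking each against the conditioning set {Dd, Tt}:
Path 1: Ff → Aa → Dd ← Hh
  Aa is a chain and Aa is not conditioned on; Dd is a collider and Dd is conditioned on, which opens it — no node blocks this path, so it is active.
Path 2: Ff → Aa → Tt ← Rr → Hh
  Aa is a chain and Aa is not conditioned on; Tt is a collider and Tt is conditioned on, which opens it; Rr is a fork and Rr is not conditioned on — no node blocks this path, so it is active.
Path 3: Ff → Aa → Tt → Hh
  Tt is a chain here and Tt is conditioned on, so the path is blocked at Tt.
Path 4: Ff → Dd ← Aa → Tt ← Rr → Hh
  Dd is a collider and Dd is conditioned on, which opens it; Aa is a fork and Aa is not conditioned on; Tt is a collider and Tt is conditioned on, which opens it; Rr is a fork and Rr is not conditioned on — no node blocks this path, so it is active.
Path 5: Ff → Dd ← Aa → Tt → Hh
  Tt is a chain here and Tt is conditioned on, so the path is blocked at Tt.
Path 6: Ff → Dd ← Hh
  Dd is a collider and Dd is conditioned on, which opens it — no node blocks this path, so it is active.
Because an active path exists, Ff and Hh are not d-separated.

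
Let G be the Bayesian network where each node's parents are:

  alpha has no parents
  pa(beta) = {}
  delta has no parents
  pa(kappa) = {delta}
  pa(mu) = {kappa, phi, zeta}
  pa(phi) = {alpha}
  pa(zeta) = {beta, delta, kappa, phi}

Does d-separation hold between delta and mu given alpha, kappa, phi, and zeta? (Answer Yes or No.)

Yes — delta and mu are d-separated given {alpha, kappa, phi, zeta}.

Enumerating the 6 paths from delta to mu and testing each for blocking by {alpha, kappa, phi, zeta}:
Path 1: delta → kappa → mu
  kappa is a chain here and kappa is conditioned on, so the path is blocked at kappa.
Path 2: delta → kappa → zeta → mu
  kappa is a chain here and kappa is conditioned on, so the path is blocked at kappa.
Path 3: delta → kappa → zeta ← phi → mu
  kappa is a chain here and kappa is conditioned on, so the path is blocked at kappa.
Path 4: delta → zeta ← kappa → mu
  kappa is a fork here and kappa is conditioned on, so the path is blocked at kappa.
Path 5: delta → zeta → mu
  zeta is a chain here and zeta is conditioned on, so the path is blocked at zeta.
Path 6: delta → zeta ← phi → mu
  phi is a fork here and phi is conditioned on, so the path is blocked at phi.
All paths are blocked; delta ⊥ mu | {alpha, kappa, phi, zeta} holds.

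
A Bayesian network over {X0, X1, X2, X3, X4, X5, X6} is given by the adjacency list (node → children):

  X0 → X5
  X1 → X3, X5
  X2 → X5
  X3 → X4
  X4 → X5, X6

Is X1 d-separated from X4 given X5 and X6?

No — X1 and X4 are not d-separated given {X5, X6}.

There are 2 undirected paths between X1 and X4; checking each against the conditioning set {X5, X6}:
Path 1: X1 → X5 ← X4
  X5 is a collider and X5 is conditioned on, which opens it — no node blocks this path, so it is active.
Path 2: X1 → X3 → X4
  X3 is a chain and X3 is not conditioned on — no node blocks this path, so it is active.
At least one path is unblocked, so d-separation fails.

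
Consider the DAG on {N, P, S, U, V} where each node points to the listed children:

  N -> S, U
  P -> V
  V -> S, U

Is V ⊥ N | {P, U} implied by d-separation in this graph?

There are 2 undirected paths between V and N; checking each against the conditioning set {P, U}:
  1. V → U ← N — U:collider[open] ⇒ active
  2. V → S ← N — S:collider[blocks] ⇒ blocked
Because an active path exists, V and N are not d-separated.

No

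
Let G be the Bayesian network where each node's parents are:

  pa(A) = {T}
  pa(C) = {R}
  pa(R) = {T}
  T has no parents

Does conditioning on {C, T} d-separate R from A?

Yes

There is one path between R and A:
  1. R ← T → A — T:fork[blocks] ⇒ blocked
All paths are blocked; R ⊥ A | {C, T} holds.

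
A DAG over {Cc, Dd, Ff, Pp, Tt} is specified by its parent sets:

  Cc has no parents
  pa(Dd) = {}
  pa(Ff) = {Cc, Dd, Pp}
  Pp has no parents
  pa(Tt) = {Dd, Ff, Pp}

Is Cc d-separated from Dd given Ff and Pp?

We examine all 3 paths between Cc and Dd:
Path 1: Cc → Ff ← Pp → Tt ← Dd
  Pp is a fork here and Pp is conditioned on, so the path is blocked at Pp.
Path 2: Cc → Ff → Tt ← Dd
  Ff is a chain here and Ff is conditioned on, so the path is blocked at Ff.
Path 3: Cc → Ff ← Dd
  Ff is a collider and Ff is conditioned on, which opens it — no node blocks this path, so it is active.
At least one path is unblocked, so d-separation fails.

No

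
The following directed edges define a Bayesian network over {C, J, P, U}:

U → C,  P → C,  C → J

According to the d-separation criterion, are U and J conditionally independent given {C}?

Yes

There is one path between U and J:
Path 1: U → C → J
  C is a chain here and C is conditioned on, so the path is blocked at C.
All paths are blocked; U ⊥ J | {C} holds.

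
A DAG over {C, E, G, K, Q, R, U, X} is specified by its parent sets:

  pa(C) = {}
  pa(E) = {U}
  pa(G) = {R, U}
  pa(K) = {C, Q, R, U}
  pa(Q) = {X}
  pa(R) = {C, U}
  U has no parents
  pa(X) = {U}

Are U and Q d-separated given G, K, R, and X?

Enumerating the 6 paths from U to Q and testing each for blocking by {G, K, R, X}:
Path 1: U → X → Q
  X is a chain here and X is conditioned on, so the path is blocked at X.
Path 2: U → G ← R → K ← Q
  R is a fork here and R is conditioned on, so the path is blocked at R.
Path 3: U → G ← R ← C → K ← Q
  R is a chain here and R is conditioned on, so the path is blocked at R.
Path 4: U → R → K ← Q
  R is a chain here and R is conditioned on, so the path is blocked at R.
Path 5: U → R ← C → K ← Q
  R is a collider and R is conditioned on, which opens it; C is a fork and C is not conditioned on; K is a collider and K is conditioned on, which opens it — no node blocks this path, so it is active.
Path 6: U → K ← Q
  K is a collider and K is conditioned on, which opens it — no node blocks this path, so it is active.
Because an active path exists, U and Q are not d-separated.

No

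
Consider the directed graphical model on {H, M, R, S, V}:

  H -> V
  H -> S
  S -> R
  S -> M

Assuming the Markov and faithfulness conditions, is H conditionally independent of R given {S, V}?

There is one path between H and R:
Path 1: H → S → R
  S is a chain here and S is conditioned on, so the path is blocked at S.
Every path is blocked, so H and R are d-separated given {S, V}.

Yes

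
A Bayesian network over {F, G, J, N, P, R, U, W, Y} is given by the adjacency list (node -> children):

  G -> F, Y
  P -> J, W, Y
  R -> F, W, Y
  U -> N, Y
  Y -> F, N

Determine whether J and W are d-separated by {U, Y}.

There are 4 undirected paths between J and W; checking each against the conditioning set {U, Y}:
  1. J ← P → Y → F ← R → W — P:fork[open]; Y:chain[blocks]; F:collider[blocks]; R:fork[open] ⇒ blocked
  2. J ← P → Y ← R → W — P:fork[open]; Y:collider[open]; R:fork[open] ⇒ active
  3. J ← P → Y ← G → F ← R → W — P:fork[open]; Y:collider[open]; G:fork[open]; F:collider[blocks]; R:fork[open] ⇒ blocked
  4. J ← P → W — P:fork[open] ⇒ active
Because an active path exists, J and W are not d-separated.

No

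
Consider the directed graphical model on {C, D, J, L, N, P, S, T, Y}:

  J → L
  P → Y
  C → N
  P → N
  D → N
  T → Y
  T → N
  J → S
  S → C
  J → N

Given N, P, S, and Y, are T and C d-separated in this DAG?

No

Enumerating the 4 paths from T to C and testing each for blocking by {N, P, S, Y}:
  1. T → Y ← P → N ← C — Y:collider[open]; P:fork[blocks]; N:collider[open] ⇒ blocked
  2. T → Y ← P → N ← J → S → C — Y:collider[open]; P:fork[blocks]; N:collider[open]; J:fork[open]; S:chain[blocks] ⇒ blocked
  3. T → N ← C — N:collider[open] ⇒ active
  4. T → N ← J → S → C — N:collider[open]; J:fork[open]; S:chain[blocks] ⇒ blocked
Since the path T → N ← C is active, T and C are not d-separated given {N, P, S, Y}.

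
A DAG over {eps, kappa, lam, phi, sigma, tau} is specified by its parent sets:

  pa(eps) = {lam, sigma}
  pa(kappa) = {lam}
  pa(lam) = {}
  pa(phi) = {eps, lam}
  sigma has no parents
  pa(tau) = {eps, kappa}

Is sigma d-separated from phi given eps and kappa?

No — sigma and phi are not d-separated given {eps, kappa}.

We examine all 3 paths between sigma and phi:
Path 1: sigma → eps → tau ← kappa ← lam → phi
  eps is a chain here and eps is conditioned on, so the path is blocked at eps.
Path 2: sigma → eps ← lam → phi
  eps is a collider and eps is conditioned on, which opens it; lam is a fork and lam is not conditioned on — no node blocks this path, so it is active.
Path 3: sigma → eps → phi
  eps is a chain here and eps is conditioned on, so the path is blocked at eps.
Since the path sigma → eps ← lam → phi is active, sigma and phi are not d-separated given {eps, kappa}.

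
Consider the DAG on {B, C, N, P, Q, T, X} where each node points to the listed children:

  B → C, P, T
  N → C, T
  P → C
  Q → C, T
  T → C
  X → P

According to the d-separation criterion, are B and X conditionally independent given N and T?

5 paths connect B and X; each must be blocked for d-separation to hold:
Path 1: B → P ← X
  P is a collider here and neither P nor any of its descendants is conditioned on, so the collider stays closed — the path is blocked at P.
Path 2: B → C ← P ← X
  C is a collider here and neither C nor any of its descendants is conditioned on, so the collider stays closed — the path is blocked at C.
Path 3: B → T ← Q → C ← P ← X
  C is a collider here and neither C nor any of its descendants is conditioned on, so the collider stays closed — the path is blocked at C.
Path 4: B → T → C ← P ← X
  T is a chain here and T is conditioned on, so the path is blocked at T.
Path 5: B → T ← N → C ← P ← X
  N is a fork here and N is conditioned on, so the path is blocked at N.
Since every path is blocked, d-separation holds.

Yes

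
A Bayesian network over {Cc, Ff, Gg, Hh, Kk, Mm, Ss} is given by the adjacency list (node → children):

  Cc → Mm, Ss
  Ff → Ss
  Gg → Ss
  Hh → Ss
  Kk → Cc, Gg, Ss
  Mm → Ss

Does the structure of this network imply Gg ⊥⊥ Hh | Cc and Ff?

Enumerating the 4 paths from Gg to Hh and testing each for blocking by {Cc, Ff}:
Path 1: Gg ← Kk → Cc → Ss ← Hh
  Cc is a chain here and Cc is conditioned on, so the path is blocked at Cc.
Path 2: Gg ← Kk → Cc → Mm → Ss ← Hh
  Cc is a chain here and Cc is conditioned on, so the path is blocked at Cc.
Path 3: Gg ← Kk → Ss ← Hh
  Ss is a collider here and neither Ss nor any of its descendants is conditioned on, so the collider stays closed — the path is blocked at Ss.
Path 4: Gg → Ss ← Hh
  Ss is a collider here and neither Ss nor any of its descendants is conditioned on, so the collider stays closed — the path is blocked at Ss.
All paths are blocked; Gg ⊥ Hh | {Cc, Ff} holds.

Yes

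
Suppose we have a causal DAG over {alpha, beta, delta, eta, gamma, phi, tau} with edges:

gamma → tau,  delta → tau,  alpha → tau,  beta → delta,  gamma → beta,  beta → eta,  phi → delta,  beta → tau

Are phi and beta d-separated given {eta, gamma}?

Enumerating the 3 paths from phi to beta and testing each for blocking by {eta, gamma}:
  1. phi → delta ← beta — delta:collider[blocks] ⇒ blocked
  2. phi → delta → tau ← beta — delta:chain[open]; tau:collider[blocks] ⇒ blocked
  3. phi → delta → tau ← gamma → beta — delta:chain[open]; tau:collider[blocks]; gamma:fork[blocks] ⇒ blocked
All paths are blocked; phi ⊥ beta | {eta, gamma} holds.

Yes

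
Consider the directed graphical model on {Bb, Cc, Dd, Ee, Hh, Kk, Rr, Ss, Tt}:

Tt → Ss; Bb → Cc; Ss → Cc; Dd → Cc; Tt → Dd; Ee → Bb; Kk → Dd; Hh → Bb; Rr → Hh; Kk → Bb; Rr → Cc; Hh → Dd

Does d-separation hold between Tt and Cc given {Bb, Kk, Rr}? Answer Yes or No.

6 paths connect Tt and Cc; each must be blocked for d-separation to hold:
  1. Tt → Ss → Cc — Ss:chain[open] ⇒ active
  2. Tt → Dd → Cc — Dd:chain[open] ⇒ active
  3. Tt → Dd ← Hh → Bb → Cc — Dd:collider[blocks]; Hh:fork[open]; Bb:chain[blocks] ⇒ blocked
  4. Tt → Dd ← Hh ← Rr → Cc — Dd:collider[blocks]; Hh:chain[open]; Rr:fork[blocks] ⇒ blocked
  5. Tt → Dd ← Kk → Bb → Cc — Dd:collider[blocks]; Kk:fork[blocks]; Bb:chain[blocks] ⇒ blocked
  6. Tt → Dd ← Kk → Bb ← Hh ← Rr → Cc — Dd:collider[blocks]; Kk:fork[blocks]; Bb:collider[open]; Hh:chain[open]; Rr:fork[blocks] ⇒ blocked
Because an active path exists, Tt and Cc are not d-separated.

No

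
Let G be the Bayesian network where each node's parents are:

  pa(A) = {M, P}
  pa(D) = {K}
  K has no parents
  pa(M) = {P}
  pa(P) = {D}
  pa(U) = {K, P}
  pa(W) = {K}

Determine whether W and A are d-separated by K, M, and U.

Yes

There are 4 undirected paths between W and A; checking each against the conditioning set {K, M, U}:
Path 1: W ← K → U ← P → M → A
  K is a fork here and K is conditioned on, so the path is blocked at K.
Path 2: W ← K → U ← P → A
  K is a fork here and K is conditioned on, so the path is blocked at K.
Path 3: W ← K → D → P → M → A
  K is a fork here and K is conditioned on, so the path is blocked at K.
Path 4: W ← K → D → P → A
  K is a fork here and K is conditioned on, so the path is blocked at K.
All paths are blocked; W ⊥ A | {K, M, U} holds.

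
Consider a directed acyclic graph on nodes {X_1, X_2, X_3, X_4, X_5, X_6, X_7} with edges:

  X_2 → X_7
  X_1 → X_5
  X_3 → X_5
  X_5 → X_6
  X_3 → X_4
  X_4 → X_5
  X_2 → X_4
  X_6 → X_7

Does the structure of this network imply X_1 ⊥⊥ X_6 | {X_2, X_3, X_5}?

We examine all 3 paths between X_1 and X_6:
Path 1: X_1 → X_5 → X_6
  X_5 is a chain here and X_5 is conditioned on, so the path is blocked at X_5.
Path 2: X_1 → X_5 ← X_3 → X_4 ← X_2 → X_7 ← X_6
  X_3 is a fork here and X_3 is conditioned on, so the path is blocked at X_3.
Path 3: X_1 → X_5 ← X_4 ← X_2 → X_7 ← X_6
  X_2 is a fork here and X_2 is conditioned on, so the path is blocked at X_2.
Every path is blocked, so X_1 and X_6 are d-separated given {X_2, X_3, X_5}.

Yes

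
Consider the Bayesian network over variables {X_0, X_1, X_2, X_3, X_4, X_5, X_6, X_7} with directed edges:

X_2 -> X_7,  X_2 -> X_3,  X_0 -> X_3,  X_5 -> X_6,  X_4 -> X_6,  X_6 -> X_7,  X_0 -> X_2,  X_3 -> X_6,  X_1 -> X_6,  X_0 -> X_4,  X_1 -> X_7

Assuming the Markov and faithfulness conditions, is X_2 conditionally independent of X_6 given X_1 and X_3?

We examine all 6 paths between X_2 and X_6:
  1. X_2 → X_3 → X_6 — X_3:chain[blocks] ⇒ blocked
  2. X_2 → X_3 ← X_0 → X_4 → X_6 — X_3:collider[open]; X_0:fork[open]; X_4:chain[open] ⇒ active
  3. X_2 → X_7 ← X_1 → X_6 — X_7:collider[blocks]; X_1:fork[blocks] ⇒ blocked
  4. X_2 → X_7 ← X_6 — X_7:collider[blocks] ⇒ blocked
  5. X_2 ← X_0 → X_3 → X_6 — X_0:fork[open]; X_3:chain[blocks] ⇒ blocked
  6. X_2 ← X_0 → X_4 → X_6 — X_0:fork[open]; X_4:chain[open] ⇒ active
Because an active path exists, X_2 and X_6 are not d-separated.

No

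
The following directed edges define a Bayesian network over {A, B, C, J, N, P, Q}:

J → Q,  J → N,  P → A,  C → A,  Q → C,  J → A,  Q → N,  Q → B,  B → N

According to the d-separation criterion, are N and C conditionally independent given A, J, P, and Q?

There are 6 undirected paths between N and C; checking each against the conditioning set {A, J, P, Q}:
  1. N ← J → Q → C — J:fork[blocks]; Q:chain[blocks] ⇒ blocked
  2. N ← J → A ← C — J:fork[blocks]; A:collider[open] ⇒ blocked
  3. N ← Q ← J → A ← C — Q:chain[blocks]; J:fork[blocks]; A:collider[open] ⇒ blocked
  4. N ← Q → C — Q:fork[blocks] ⇒ blocked
  5. N ← B ← Q ← J → A ← C — B:chain[open]; Q:chain[blocks]; J:fork[blocks]; A:collider[open] ⇒ blocked
  6. N ← B ← Q → C — B:chain[open]; Q:fork[blocks] ⇒ blocked
Since every path is blocked, d-separation holds.

Yes — N and C are d-separated given {A, J, P, Q}.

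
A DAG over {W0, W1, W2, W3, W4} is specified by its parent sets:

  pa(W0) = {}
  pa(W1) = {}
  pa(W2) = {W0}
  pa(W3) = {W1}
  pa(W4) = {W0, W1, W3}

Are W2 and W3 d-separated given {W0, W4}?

We examine all 2 paths between W2 and W3:
Path 1: W2 ← W0 → W4 ← W3
  W0 is a fork here and W0 is conditioned on, so the path is blocked at W0.
Path 2: W2 ← W0 → W4 ← W1 → W3
  W0 is a fork here and W0 is conditioned on, so the path is blocked at W0.
Every path is blocked, so W2 and W3 are d-separated given {W0, W4}.

Yes — W2 and W3 are d-separated given {W0, W4}.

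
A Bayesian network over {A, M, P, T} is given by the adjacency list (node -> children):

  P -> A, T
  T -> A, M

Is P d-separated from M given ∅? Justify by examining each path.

No

Enumerating the 2 paths from P to M and testing each for blocking by ∅:
Path 1: P → A ← T → M
  A is a collider here and neither A nor any of its descendants is conditioned on, so the collider stays closed — the path is blocked at A.
Path 2: P → T → M
  T is a chain and T is not conditioned on — no node blocks this path, so it is active.
At least one path is unblocked, so d-separation fails.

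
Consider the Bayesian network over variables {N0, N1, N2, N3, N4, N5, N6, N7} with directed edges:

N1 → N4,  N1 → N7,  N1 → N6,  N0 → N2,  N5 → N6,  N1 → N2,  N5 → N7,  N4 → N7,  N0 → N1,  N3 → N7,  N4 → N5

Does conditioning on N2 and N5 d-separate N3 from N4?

Enumerating the 5 paths from N3 to N4 and testing each for blocking by {N2, N5}:
Path 1: N3 → N7 ← N5 ← N4
  N7 is a collider here and neither N7 nor any of its descendants is conditioned on, so the collider stays closed — the path is blocked at N7.
Path 2: N3 → N7 ← N5 → N6 ← N1 → N4
  N7 is a collider here and neither N7 nor any of its descendants is conditioned on, so the collider stays closed — the path is blocked at N7.
Path 3: N3 → N7 ← N1 → N4
  N7 is a collider here and neither N7 nor any of its descendants is conditioned on, so the collider stays closed — the path is blocked at N7.
Path 4: N3 → N7 ← N1 → N6 ← N5 ← N4
  N7 is a collider here and neither N7 nor any of its descendants is conditioned on, so the collider stays closed — the path is blocked at N7.
Path 5: N3 → N7 ← N4
  N7 is a collider here and neither N7 nor any of its descendants is conditioned on, so the collider stays closed — the path is blocked at N7.
All paths are blocked; N3 ⊥ N4 | {N2, N5} holds.

Yes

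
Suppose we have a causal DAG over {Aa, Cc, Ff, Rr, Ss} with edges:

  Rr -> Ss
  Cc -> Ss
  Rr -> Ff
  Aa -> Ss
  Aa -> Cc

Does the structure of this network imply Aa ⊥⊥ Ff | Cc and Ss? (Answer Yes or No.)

No

We examine all 2 paths between Aa and Ff:
Path 1: Aa → Ss ← Rr → Ff
  Ss is a collider and Ss is conditioned on, which opens it; Rr is a fork and Rr is not conditioned on — no node blocks this path, so it is active.
Path 2: Aa → Cc → Ss ← Rr → Ff
  Cc is a chain here and Cc is conditioned on, so the path is blocked at Cc.
Because an active path exists, Aa and Ff are not d-separated.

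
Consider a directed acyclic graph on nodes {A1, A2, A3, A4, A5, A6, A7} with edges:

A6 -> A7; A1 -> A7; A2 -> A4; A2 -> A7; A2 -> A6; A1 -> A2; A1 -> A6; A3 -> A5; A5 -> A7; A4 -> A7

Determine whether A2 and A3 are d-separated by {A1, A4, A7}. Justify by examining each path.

No

There are 6 undirected paths between A2 and A3; checking each against the conditioning set {A1, A4, A7}:
Path 1: A2 → A7 ← A5 ← A3
  A7 is a collider and A7 is conditioned on, which opens it; A5 is a chain and A5 is not conditioned on — no node blocks this path, so it is active.
Path 2: A2 → A6 → A7 ← A5 ← A3
  A6 is a chain and A6 is not conditioned on; A7 is a collider and A7 is conditioned on, which opens it; A5 is a chain and A5 is not conditioned on — no node blocks this path, so it is active.
Path 3: A2 → A6 ← A1 → A7 ← A5 ← A3
  A1 is a fork here and A1 is conditioned on, so the path is blocked at A1.
Path 4: A2 ← A1 → A7 ← A5 ← A3
  A1 is a fork here and A1 is conditioned on, so the path is blocked at A1.
Path 5: A2 ← A1 → A6 → A7 ← A5 ← A3
  A1 is a fork here and A1 is conditioned on, so the path is blocked at A1.
Path 6: A2 → A4 → A7 ← A5 ← A3
  A4 is a chain here and A4 is conditioned on, so the path is blocked at A4.
At least one path is unblocked, so d-separation fails.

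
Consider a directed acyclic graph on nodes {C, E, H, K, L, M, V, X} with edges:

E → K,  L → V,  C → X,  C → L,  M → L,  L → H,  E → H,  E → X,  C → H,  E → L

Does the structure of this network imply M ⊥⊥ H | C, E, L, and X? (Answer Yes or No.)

Enumerating the 5 paths from M to H and testing each for blocking by {C, E, L, X}:
Path 1: M → L → H
  L is a chain here and L is conditioned on, so the path is blocked at L.
Path 2: M → L ← C → X ← E → H
  C is a fork here and C is conditioned on, so the path is blocked at C.
Path 3: M → L ← C → H
  C is a fork here and C is conditioned on, so the path is blocked at C.
Path 4: M → L ← E → X ← C → H
  E is a fork here and E is conditioned on, so the path is blocked at E.
Path 5: M → L ← E → H
  E is a fork here and E is conditioned on, so the path is blocked at E.
All paths are blocked; M ⊥ H | {C, E, L, X} holds.

Yes — M and H are d-separated given {C, E, L, X}.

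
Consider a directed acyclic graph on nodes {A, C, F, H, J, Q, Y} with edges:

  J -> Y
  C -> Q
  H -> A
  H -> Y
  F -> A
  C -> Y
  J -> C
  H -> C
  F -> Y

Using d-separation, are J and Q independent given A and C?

There are 4 undirected paths between J and Q; checking each against the conditioning set {A, C}:
  1. J → Y ← H → C → Q — Y:collider[blocks]; H:fork[open]; C:chain[blocks] ⇒ blocked
  2. J → Y ← F → A ← H → C → Q — Y:collider[blocks]; F:fork[open]; A:collider[open]; H:fork[open]; C:chain[blocks] ⇒ blocked
  3. J → Y ← C → Q — Y:collider[blocks]; C:fork[blocks] ⇒ blocked
  4. J → C → Q — C:chain[blocks] ⇒ blocked
Since every path is blocked, d-separation holds.

Yes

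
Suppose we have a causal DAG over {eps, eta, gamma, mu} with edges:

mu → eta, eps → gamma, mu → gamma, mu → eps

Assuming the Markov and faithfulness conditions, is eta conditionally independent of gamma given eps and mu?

2 paths connect eta and gamma; each must be blocked for d-separation to hold:
  1. eta ← mu → eps → gamma — mu:fork[blocks]; eps:chain[blocks] ⇒ blocked
  2. eta ← mu → gamma — mu:fork[blocks] ⇒ blocked
Since every path is blocked, d-separation holds.

Yes — eta and gamma are d-separated given {eps, mu}.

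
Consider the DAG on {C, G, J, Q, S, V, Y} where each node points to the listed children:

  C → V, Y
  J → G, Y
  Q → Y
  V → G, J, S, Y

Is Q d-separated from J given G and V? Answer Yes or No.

Yes — Q and J are d-separated given {G, V}.

We examine all 5 paths between Q and J:
Path 1: Q → Y ← V → J
  Y is a collider here and neither Y nor any of its descendants is conditioned on, so the collider stays closed — the path is blocked at Y.
Path 2: Q → Y ← V → G ← J
  Y is a collider here and neither Y nor any of its descendants is conditioned on, so the collider stays closed — the path is blocked at Y.
Path 3: Q → Y ← J
  Y is a collider here and neither Y nor any of its descendants is conditioned on, so the collider stays closed — the path is blocked at Y.
Path 4: Q → Y ← C → V → J
  Y is a collider here and neither Y nor any of its descendants is conditioned on, so the collider stays closed — the path is blocked at Y.
Path 5: Q → Y ← C → V → G ← J
  Y is a collider here and neither Y nor any of its descendants is conditioned on, so the collider stays closed — the path is blocked at Y.
Every path is blocked, so Q and J are d-separated given {G, V}.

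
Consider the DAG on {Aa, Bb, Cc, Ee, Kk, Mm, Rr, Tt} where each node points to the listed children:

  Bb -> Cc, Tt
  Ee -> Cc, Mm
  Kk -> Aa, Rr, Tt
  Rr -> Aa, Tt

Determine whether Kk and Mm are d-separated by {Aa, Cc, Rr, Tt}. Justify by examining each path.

There are 3 undirected paths between Kk and Mm; checking each against the conditioning set {Aa, Cc, Rr, Tt}:
Path 1: Kk → Tt ← Bb → Cc ← Ee → Mm
  Tt is a collider and Tt is conditioned on, which opens it; Bb is a fork and Bb is not conditioned on; Cc is a collider and Cc is conditioned on, which opens it; Ee is a fork and Ee is not conditioned on — no node blocks this path, so it is active.
Path 2: Kk → Rr → Tt ← Bb → Cc ← Ee → Mm
  Rr is a chain here and Rr is conditioned on, so the path is blocked at Rr.
Path 3: Kk → Aa ← Rr → Tt ← Bb → Cc ← Ee → Mm
  Rr is a fork here and Rr is conditioned on, so the path is blocked at Rr.
Because an active path exists, Kk and Mm are not d-separated.

No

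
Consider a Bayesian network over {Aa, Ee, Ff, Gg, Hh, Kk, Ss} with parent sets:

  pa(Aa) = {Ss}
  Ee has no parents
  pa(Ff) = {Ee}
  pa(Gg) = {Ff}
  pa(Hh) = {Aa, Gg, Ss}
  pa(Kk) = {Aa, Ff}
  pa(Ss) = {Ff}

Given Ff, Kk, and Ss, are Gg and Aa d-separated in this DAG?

Yes

We examine all 6 paths between Gg and Aa:
Path 1: Gg → Hh ← Aa
  Hh is a collider here and neither Hh nor any of its descendants is conditioned on, so the collider stays closed — the path is blocked at Hh.
Path 2: Gg → Hh ← Ss ← Ff → Kk ← Aa
  Hh is a collider here and neither Hh nor any of its descendants is conditioned on, so the collider stays closed — the path is blocked at Hh.
Path 3: Gg → Hh ← Ss → Aa
  Hh is a collider here and neither Hh nor any of its descendants is conditioned on, so the collider stays closed — the path is blocked at Hh.
Path 4: Gg ← Ff → Kk ← Aa
  Ff is a fork here and Ff is conditioned on, so the path is blocked at Ff.
Path 5: Gg ← Ff → Ss → Hh ← Aa
  Ff is a fork here and Ff is conditioned on, so the path is blocked at Ff.
Path 6: Gg ← Ff → Ss → Aa
  Ff is a fork here and Ff is conditioned on, so the path is blocked at Ff.
Every path is blocked, so Gg and Aa are d-separated given {Ff, Kk, Ss}.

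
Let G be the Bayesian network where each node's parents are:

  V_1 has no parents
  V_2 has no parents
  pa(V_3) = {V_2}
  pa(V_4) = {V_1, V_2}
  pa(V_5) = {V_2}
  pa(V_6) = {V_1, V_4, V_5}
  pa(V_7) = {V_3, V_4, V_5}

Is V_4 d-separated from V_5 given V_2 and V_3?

6 paths connect V_4 and V_5; each must be blocked for d-separation to hold:
  1. V_4 → V_6 ← V_5 — V_6:collider[blocks] ⇒ blocked
  2. V_4 ← V_2 → V_5 — V_2:fork[blocks] ⇒ blocked
  3. V_4 ← V_2 → V_3 → V_7 ← V_5 — V_2:fork[blocks]; V_3:chain[blocks]; V_7:collider[blocks] ⇒ blocked
  4. V_4 ← V_1 → V_6 ← V_5 — V_1:fork[open]; V_6:collider[blocks] ⇒ blocked
  5. V_4 → V_7 ← V_5 — V_7:collider[blocks] ⇒ blocked
  6. V_4 → V_7 ← V_3 ← V_2 → V_5 — V_7:collider[blocks]; V_3:chain[blocks]; V_2:fork[blocks] ⇒ blocked
All paths are blocked; V_4 ⊥ V_5 | {V_2, V_3} holds.

Yes — V_4 and V_5 are d-separated given {V_2, V_3}.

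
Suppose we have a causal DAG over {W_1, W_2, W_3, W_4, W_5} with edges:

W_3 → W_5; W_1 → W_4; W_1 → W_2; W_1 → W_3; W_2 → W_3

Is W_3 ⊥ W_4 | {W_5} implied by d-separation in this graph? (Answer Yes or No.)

Enumerating the 2 paths from W_3 to W_4 and testing each for blocking by {W_5}:
  1. W_3 ← W_1 → W_4 — W_1:fork[open] ⇒ active
  2. W_3 ← W_2 ← W_1 → W_4 — W_2:chain[open]; W_1:fork[open] ⇒ active
Since the path W_3 ← W_1 → W_4 is active, W_3 and W_4 are not d-separated given {W_5}.

No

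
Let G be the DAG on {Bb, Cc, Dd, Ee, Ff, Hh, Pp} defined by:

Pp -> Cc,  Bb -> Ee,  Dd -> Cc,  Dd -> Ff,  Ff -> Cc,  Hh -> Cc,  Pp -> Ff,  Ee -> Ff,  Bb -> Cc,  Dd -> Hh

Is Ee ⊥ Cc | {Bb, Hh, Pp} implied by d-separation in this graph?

No

Enumerating the 5 paths from Ee to Cc and testing each for blocking by {Bb, Hh, Pp}:
Path 1: Ee ← Bb → Cc
  Bb is a fork here and Bb is conditioned on, so the path is blocked at Bb.
Path 2: Ee → Ff → Cc
  Ff is a chain and Ff is not conditioned on — no node blocks this path, so it is active.
Path 3: Ee → Ff ← Dd → Cc
  Ff is a collider here and neither Ff nor any of its descendants is conditioned on, so the collider stays closed — the path is blocked at Ff.
Path 4: Ee → Ff ← Dd → Hh → Cc
  Ff is a collider here and neither Ff nor any of its descendants is conditioned on, so the collider stays closed — the path is blocked at Ff.
Path 5: Ee → Ff ← Pp → Cc
  Ff is a collider here and neither Ff nor any of its descendants is conditioned on, so the collider stays closed — the path is blocked at Ff.
At least one path is unblocked, so d-separation fails.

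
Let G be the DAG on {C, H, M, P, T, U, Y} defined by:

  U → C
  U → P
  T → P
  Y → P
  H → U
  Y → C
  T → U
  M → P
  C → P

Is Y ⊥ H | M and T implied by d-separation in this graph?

Yes

Enumerating the 6 paths from Y to H and testing each for blocking by {M, T}:
Path 1: Y → P ← T → U ← H
  P is a collider here and neither P nor any of its descendants is conditioned on, so the collider stays closed — the path is blocked at P.
Path 2: Y → P ← U ← H
  P is a collider here and neither P nor any of its descendants is conditioned on, so the collider stays closed — the path is blocked at P.
Path 3: Y → P ← C ← U ← H
  P is a collider here and neither P nor any of its descendants is conditioned on, so the collider stays closed — the path is blocked at P.
Path 4: Y → C → P ← T → U ← H
  P is a collider here and neither P nor any of its descendants is conditioned on, so the collider stays closed — the path is blocked at P.
Path 5: Y → C → P ← U ← H
  P is a collider here and neither P nor any of its descendants is conditioned on, so the collider stays closed — the path is blocked at P.
Path 6: Y → C ← U ← H
  C is a collider here and neither C nor any of its descendants is conditioned on, so the collider stays closed — the path is blocked at C.
All paths are blocked; Y ⊥ H | {M, T} holds.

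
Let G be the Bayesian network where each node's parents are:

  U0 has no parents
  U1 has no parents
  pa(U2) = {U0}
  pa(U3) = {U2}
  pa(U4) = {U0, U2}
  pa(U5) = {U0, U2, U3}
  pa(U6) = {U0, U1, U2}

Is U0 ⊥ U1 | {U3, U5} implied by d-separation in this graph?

Yes

We examine all 5 paths between U0 and U1:
Path 1: U0 → U4 ← U2 → U6 ← U1
  U4 is a collider here and neither U4 nor any of its descendants is conditioned on, so the collider stays closed — the path is blocked at U4.
Path 2: U0 → U5 ← U3 ← U2 → U6 ← U1
  U3 is a chain here and U3 is conditioned on, so the path is blocked at U3.
Path 3: U0 → U5 ← U2 → U6 ← U1
  U6 is a collider here and neither U6 nor any of its descendants is conditioned on, so the collider stays closed — the path is blocked at U6.
Path 4: U0 → U6 ← U1
  U6 is a collider here and neither U6 nor any of its descendants is conditioned on, so the collider stays closed — the path is blocked at U6.
Path 5: U0 → U2 → U6 ← U1
  U6 is a collider here and neither U6 nor any of its descendants is conditioned on, so the collider stays closed — the path is blocked at U6.
Since every path is blocked, d-separation holds.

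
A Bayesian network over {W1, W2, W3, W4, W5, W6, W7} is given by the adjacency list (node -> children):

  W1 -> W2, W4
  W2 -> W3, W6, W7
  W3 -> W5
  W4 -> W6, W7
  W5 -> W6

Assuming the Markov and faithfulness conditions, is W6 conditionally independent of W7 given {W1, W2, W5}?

Enumerating the 6 paths from W6 to W7 and testing each for blocking by {W1, W2, W5}:
Path 1: W6 ← W4 ← W1 → W2 → W7
  W1 is a fork here and W1 is conditioned on, so the path is blocked at W1.
Path 2: W6 ← W4 → W7
  W4 is a fork and W4 is not conditioned on — no node blocks this path, so it is active.
Path 3: W6 ← W2 ← W1 → W4 → W7
  W2 is a chain here and W2 is conditioned on, so the path is blocked at W2.
Path 4: W6 ← W2 → W7
  W2 is a fork here and W2 is conditioned on, so the path is blocked at W2.
Path 5: W6 ← W5 ← W3 ← W2 ← W1 → W4 → W7
  W5 is a chain here and W5 is conditioned on, so the path is blocked at W5.
Path 6: W6 ← W5 ← W3 ← W2 → W7
  W5 is a chain here and W5 is conditioned on, so the path is blocked at W5.
Since the path W6 ← W4 → W7 is active, W6 and W7 are not d-separated given {W1, W2, W5}.

No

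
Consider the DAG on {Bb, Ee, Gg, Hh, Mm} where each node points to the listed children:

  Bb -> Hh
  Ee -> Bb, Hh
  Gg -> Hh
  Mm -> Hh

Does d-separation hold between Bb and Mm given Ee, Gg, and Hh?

We examine all 2 paths between Bb and Mm:
  1. Bb ← Ee → Hh ← Mm — Ee:fork[blocks]; Hh:collider[open] ⇒ blocked
  2. Bb → Hh ← Mm — Hh:collider[open] ⇒ active
At least one path is unblocked, so d-separation fails.

No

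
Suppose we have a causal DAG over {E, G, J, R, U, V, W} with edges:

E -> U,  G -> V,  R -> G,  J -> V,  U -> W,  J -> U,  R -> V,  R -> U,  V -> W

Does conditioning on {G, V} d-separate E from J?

Enumerating the 4 paths from E to J and testing each for blocking by {G, V}:
Path 1: E → U ← J
  U is a collider here and neither U nor any of its descendants is conditioned on, so the collider stays closed — the path is blocked at U.
Path 2: E → U ← R → V ← J
  U is a collider here and neither U nor any of its descendants is conditioned on, so the collider stays closed — the path is blocked at U.
Path 3: E → U ← R → G → V ← J
  U is a collider here and neither U nor any of its descendants is conditioned on, so the collider stays closed — the path is blocked at U.
Path 4: E → U → W ← V ← J
  W is a collider here and neither W nor any of its descendants is conditioned on, so the collider stays closed — the path is blocked at W.
All paths are blocked; E ⊥ J | {G, V} holds.

Yes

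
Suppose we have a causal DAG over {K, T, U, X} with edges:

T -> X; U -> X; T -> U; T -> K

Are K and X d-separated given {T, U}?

We examine all 2 paths between K and X:
  1. K ← T → X — T:fork[blocks] ⇒ blocked
  2. K ← T → U → X — T:fork[blocks]; U:chain[blocks] ⇒ blocked
All paths are blocked; K ⊥ X | {T, U} holds.

Yes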